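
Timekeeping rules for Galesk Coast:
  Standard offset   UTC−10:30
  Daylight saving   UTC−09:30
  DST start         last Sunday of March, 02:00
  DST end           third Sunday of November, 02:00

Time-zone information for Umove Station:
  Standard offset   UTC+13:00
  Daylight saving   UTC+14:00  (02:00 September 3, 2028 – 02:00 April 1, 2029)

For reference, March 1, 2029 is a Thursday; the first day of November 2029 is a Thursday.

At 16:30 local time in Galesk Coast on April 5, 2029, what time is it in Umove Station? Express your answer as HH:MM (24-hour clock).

1 March 2029 is a Thursday, so Sundays fall on 4, 11, 18, 25; the last is March 25.
1 November 2029 is a Thursday, so the first Sunday is November 4 and the third is November 18.
April 5, 2029 lies within the daylight-saving period (25 March – 18 November), so Galesk Coast is on daylight time, UTC−09:30.
16:30 Galesk Coast + 9h30m = 02:00 UTC (rolling into the next day, 6 April 2029).
At the standard offset (UTC+13:00), 02:00 UTC + 13h = 15:00 Umove Station standard time.
Daylight saving runs 3 September 2028 – 1 April 2029; the standard-time date in Umove Station, April 6, 2029, is outside that window, so Umove Station is on standard time at UTC+13:00.
02:00 UTC + 13h = 15:00 Umove Station.

15:00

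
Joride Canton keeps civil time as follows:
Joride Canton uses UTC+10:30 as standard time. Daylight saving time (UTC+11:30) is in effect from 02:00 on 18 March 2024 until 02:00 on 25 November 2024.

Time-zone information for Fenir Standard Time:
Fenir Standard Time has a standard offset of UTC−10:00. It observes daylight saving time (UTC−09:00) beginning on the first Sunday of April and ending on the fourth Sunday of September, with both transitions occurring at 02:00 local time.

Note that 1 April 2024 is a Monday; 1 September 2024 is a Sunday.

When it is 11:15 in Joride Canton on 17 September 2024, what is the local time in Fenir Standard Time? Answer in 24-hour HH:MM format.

17 September 2024 lies within the daylight-saving period (18 March – 25 November), so Joride Canton is on daylight time, UTC+11:30.
11:15 Joride Canton − 11h30m = 23:45 UTC (rolling into the previous day, 16 September 2024).
1 April 2024 is a Monday, so the first Sunday is April 7.
1 September 2024 is a Sunday, so the first Sunday is September 1 and the fourth is September 22.
At the standard offset (UTC−10:00), 23:45 UTC − 10h = 13:45 Fenir Standard Time standard time.
The standard-time date in Fenir Standard Time, 16 September 2024, falls between 7 April and 22 September, so daylight saving is in effect and Fenir Standard Time is at UTC−09:00.
23:45 UTC − 9h = 14:45 Fenir Standard Time.

14:45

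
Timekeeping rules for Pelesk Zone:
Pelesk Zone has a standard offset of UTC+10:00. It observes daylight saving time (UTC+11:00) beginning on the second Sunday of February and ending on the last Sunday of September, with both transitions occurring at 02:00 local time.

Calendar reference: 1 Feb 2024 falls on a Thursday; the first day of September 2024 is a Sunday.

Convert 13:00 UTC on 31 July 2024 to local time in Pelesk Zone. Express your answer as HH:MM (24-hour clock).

00:00

1 February 2024 is a Thursday, so the first Sunday is February 4 and the second is February 11.
1 September 2024 is a Sunday, so Sundays fall on 1, 8, 15, 22, 29; the last is September 29.
At the standard offset (UTC+10:00), 13:00 UTC + 10h = 23:00 Pelesk Zone standard time.
Daylight saving runs 11 February – 29 September; the standard-time date in Pelesk Zone, 31 July 2024, is inside that window, so Pelesk Zone is at UTC+11:00.
13:00 UTC + 11h = 00:00 local (rolling into the next day, 1 August 2024).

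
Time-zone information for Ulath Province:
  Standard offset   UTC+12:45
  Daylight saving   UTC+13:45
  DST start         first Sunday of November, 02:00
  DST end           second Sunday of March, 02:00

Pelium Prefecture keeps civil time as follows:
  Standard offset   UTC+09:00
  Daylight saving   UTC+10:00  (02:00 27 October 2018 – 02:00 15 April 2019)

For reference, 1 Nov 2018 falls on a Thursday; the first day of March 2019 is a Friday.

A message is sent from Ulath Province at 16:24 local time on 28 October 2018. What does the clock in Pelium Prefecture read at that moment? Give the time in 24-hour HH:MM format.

1 November 2018 is a Thursday, so the first Sunday is November 4.
1 March 2019 is a Friday, so the first Sunday is March 3 and the second is March 10.
Daylight saving runs 4 November 2018 – 10 March 2019; 28 October 2018 is outside that window, so Ulath Province is on standard time at UTC+12:45.
16:24 Ulath Province − 12h45m = 03:39 UTC.
At the standard offset (UTC+09:00), 03:39 UTC + 9h = 12:39 Pelium Prefecture standard time.
The standard-time date in Pelium Prefecture, 28 October 2018, falls between 27 October 2018 and 15 April 2019, so daylight saving is in effect and Pelium Prefecture is at UTC+10:00.
03:39 UTC + 10h = 13:39 Pelium Prefecture.

13:39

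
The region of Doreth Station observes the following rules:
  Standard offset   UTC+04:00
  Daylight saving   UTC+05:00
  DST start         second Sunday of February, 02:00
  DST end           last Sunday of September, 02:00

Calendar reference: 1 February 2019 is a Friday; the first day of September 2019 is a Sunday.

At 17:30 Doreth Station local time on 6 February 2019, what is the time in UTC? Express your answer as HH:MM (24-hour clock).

1 February 2019 is a Friday, so the first Sunday is February 3 and the second is February 10.
1 September 2019 is a Sunday, so Sundays fall on 1, 8, 15, 22, 29; the last is September 29.
6 February 2019 is outside the daylight-saving period (10 February – 29 September), so Doreth Station is on standard time, UTC+04:00.
17:30 local − 4h = 13:30 UTC.

13:30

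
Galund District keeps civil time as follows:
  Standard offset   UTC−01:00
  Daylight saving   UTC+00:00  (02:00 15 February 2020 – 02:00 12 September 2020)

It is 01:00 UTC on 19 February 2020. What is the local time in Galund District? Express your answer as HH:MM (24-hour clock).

01:00

At the standard offset (UTC−01:00), 01:00 UTC − 1h = 00:00 Galund District standard time.
The standard-time date in Galund District, 19 February 2020, lies within the daylight-saving period (15 February – 12 September), so Galund District is on daylight time, UTC+00:00.
01:00 UTC + 0h = 01:00 local.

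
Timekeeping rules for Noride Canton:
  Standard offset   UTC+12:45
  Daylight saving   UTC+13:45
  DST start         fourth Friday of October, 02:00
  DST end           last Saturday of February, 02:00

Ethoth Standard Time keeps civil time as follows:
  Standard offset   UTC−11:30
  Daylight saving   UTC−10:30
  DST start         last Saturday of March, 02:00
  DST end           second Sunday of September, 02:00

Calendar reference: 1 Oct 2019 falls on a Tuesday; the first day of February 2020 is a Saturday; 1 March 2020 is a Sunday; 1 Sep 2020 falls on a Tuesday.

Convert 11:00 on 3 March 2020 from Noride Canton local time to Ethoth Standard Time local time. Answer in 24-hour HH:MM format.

1 October 2019 is a Tuesday, so the first Friday is October 4 and the fourth is October 25.
1 February 2020 is a Saturday, so Saturdays fall on 1, 8, 15, 22, 29; the last is February 29.
3 March 2020 is outside the daylight-saving period (25 October 2019 – 29 February 2020), so Noride Canton is on standard time, UTC+12:45.
11:00 Noride Canton − 12h45m = 22:15 UTC (rolling into the previous day, 2 March 2020).
1 March 2020 is a Sunday, so Saturdays fall on 7, 14, 21, 28; the last is March 28.
1 September 2020 is a Tuesday, so the first Sunday is September 6 and the second is September 13.
At the standard offset (UTC−11:30), 22:15 UTC − 11h30m = 10:45 Ethoth Standard Time standard time.
The standard-time date in Ethoth Standard Time, 2 March 2020, is outside the daylight-saving period (28 March – 13 September), so Ethoth Standard Time is on standard time, UTC−11:30.
22:15 UTC − 11h30m = 10:45 Ethoth Standard Time.

10:45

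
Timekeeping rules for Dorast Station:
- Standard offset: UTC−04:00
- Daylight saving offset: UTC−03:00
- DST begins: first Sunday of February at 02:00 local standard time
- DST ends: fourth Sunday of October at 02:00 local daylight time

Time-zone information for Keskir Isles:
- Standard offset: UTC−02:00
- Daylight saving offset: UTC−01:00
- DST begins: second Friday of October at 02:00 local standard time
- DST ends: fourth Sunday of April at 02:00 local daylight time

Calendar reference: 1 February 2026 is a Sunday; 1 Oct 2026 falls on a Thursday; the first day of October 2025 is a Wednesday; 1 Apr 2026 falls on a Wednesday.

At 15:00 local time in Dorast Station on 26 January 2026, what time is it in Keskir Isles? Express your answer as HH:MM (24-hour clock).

18:00

1 February 2026 is a Sunday, so the first Sunday is February 1.
1 October 2026 is a Thursday, so the first Sunday is October 4 and the fourth is October 25.
26 January 2026 does not fall between 1 February and 25 October, so daylight saving is not in effect and Dorast Station is at UTC−04:00.
15:00 Dorast Station + 4h = 19:00 UTC.
1 October 2025 is a Wednesday, so the first Friday is October 3 and the second is October 10.
1 April 2026 is a Wednesday, so the first Sunday is April 5 and the fourth is April 26.
At the standard offset (UTC−02:00), 19:00 UTC − 2h = 17:00 Keskir Isles standard time.
Daylight saving runs 10 October 2025 – 26 April 2026; the standard-time date in Keskir Isles, 26 January 2026, is inside that window, so Keskir Isles is at UTC−01:00.
19:00 UTC − 1h = 18:00 Keskir Isles.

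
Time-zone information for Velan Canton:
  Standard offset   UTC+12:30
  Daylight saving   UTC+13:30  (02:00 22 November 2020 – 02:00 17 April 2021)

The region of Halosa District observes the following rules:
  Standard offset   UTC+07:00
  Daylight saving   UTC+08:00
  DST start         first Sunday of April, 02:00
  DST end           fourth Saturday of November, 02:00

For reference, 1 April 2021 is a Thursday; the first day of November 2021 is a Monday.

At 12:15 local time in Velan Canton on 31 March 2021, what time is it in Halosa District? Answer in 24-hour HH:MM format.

05:45

31 March 2021 falls between 22 November 2020 and 17 April 2021, so daylight saving is in effect and Velan Canton is at UTC+13:30.
12:15 Velan Canton − 13h30m = 22:45 UTC (rolling into the previous day, 30 March 2021).
1 April 2021 is a Thursday, so the first Sunday is April 4.
1 November 2021 is a Monday, so the first Saturday is November 6 and the fourth is November 27.
At the standard offset (UTC+07:00), 22:45 UTC + 7h = 05:45 Halosa District standard time (rolling into the next day, 31 March 2021).
Daylight saving runs 4 April – 27 November; the standard-time date in Halosa District, 31 March 2021, is outside that window, so Halosa District is on standard time at UTC+07:00.
22:45 UTC + 7h = 05:45 Halosa District (rolling into the next day, 31 March 2021).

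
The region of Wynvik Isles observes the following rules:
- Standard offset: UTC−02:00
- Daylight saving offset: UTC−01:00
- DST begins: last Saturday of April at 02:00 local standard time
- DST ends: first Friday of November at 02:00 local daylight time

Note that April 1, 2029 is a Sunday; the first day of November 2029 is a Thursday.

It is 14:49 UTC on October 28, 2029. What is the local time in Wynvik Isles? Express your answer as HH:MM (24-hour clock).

1 April 2029 is a Sunday, so Saturdays fall on 7, 14, 21, 28; the last is April 28.
1 November 2029 is a Thursday, so the first Friday is November 2.
At the standard offset (UTC−02:00), 14:49 UTC − 2h = 12:49 Wynvik Isles standard time.
The standard-time date in Wynvik Isles, October 28, 2029, lies within the daylight-saving period (28 April – 2 November), so Wynvik Isles is on daylight time, UTC−01:00.
14:49 UTC − 1h = 13:49 local.

13:49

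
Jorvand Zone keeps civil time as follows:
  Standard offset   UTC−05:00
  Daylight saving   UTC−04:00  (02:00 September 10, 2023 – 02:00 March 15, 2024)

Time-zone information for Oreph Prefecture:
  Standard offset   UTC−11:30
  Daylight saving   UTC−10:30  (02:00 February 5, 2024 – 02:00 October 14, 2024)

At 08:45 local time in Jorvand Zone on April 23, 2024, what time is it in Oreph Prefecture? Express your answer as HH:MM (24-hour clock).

03:15

Daylight saving runs 10 September 2023 – 15 March 2024; April 23, 2024 is outside that window, so Jorvand Zone is on standard time at UTC−05:00.
08:45 Jorvand Zone + 5h = 13:45 UTC.
At the standard offset (UTC−11:30), 13:45 UTC − 11h30m = 02:15 Oreph Prefecture standard time.
The standard-time date in Oreph Prefecture, April 23, 2024, falls between 5 February and 14 October, so daylight saving is in effect and Oreph Prefecture is at UTC−10:30.
13:45 UTC − 10h30m = 03:15 Oreph Prefecture.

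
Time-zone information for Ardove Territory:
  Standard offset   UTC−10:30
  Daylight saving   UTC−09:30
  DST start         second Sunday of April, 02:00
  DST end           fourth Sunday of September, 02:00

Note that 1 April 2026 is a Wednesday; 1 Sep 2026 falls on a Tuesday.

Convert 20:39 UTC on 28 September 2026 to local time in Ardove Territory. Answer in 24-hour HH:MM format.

1 April 2026 is a Wednesday, so the first Sunday is April 5 and the second is April 12.
1 September 2026 is a Tuesday, so the first Sunday is September 6 and the fourth is September 27.
At the standard offset (UTC−10:30), 20:39 UTC − 10h30m = 10:09 Ardove Territory standard time.
The standard-time date in Ardove Territory, 28 September 2026, does not fall between 12 April and 27 September, so daylight saving is not in effect and Ardove Territory is at UTC−10:30.
20:39 UTC − 10h30m = 10:09 local.

10:09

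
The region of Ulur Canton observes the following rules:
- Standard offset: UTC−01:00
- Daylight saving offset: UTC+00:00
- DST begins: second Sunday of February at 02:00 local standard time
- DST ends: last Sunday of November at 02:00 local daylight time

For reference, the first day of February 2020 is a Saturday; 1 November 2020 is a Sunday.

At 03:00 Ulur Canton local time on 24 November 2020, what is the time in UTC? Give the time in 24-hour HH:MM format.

03:00

1 February 2020 is a Saturday, so the first Sunday is February 2 and the second is February 9.
1 November 2020 is a Sunday, so Sundays fall on 1, 8, 15, 22, 29; the last is November 29.
24 November 2020 lies within the daylight-saving period (9 February – 29 November), so Ulur Canton is on daylight time, UTC+00:00.
03:00 local − 0h = 03:00 UTC.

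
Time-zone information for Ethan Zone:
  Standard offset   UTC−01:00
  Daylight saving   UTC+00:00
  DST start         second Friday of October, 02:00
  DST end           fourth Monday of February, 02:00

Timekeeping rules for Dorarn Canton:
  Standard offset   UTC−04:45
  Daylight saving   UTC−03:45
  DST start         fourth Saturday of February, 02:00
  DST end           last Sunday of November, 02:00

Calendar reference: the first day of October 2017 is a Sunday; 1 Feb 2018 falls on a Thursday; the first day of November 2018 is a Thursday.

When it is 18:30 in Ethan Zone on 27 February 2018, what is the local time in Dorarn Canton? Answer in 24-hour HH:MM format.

15:45

1 October 2017 is a Sunday, so the first Friday is October 6 and the second is October 13.
1 February 2018 is a Thursday, so the first Monday is February 5 and the fourth is February 26.
27 February 2018 does not fall between 13 October 2017 and 26 February 2018, so daylight saving is not in effect and Ethan Zone is at UTC−01:00.
18:30 Ethan Zone + 1h = 19:30 UTC.
1 February 2018 is a Thursday, so the first Saturday is February 3 and the fourth is February 24.
1 November 2018 is a Thursday, so Sundays fall on 4, 11, 18, 25; the last is November 25.
At the standard offset (UTC−04:45), 19:30 UTC − 4h45m = 14:45 Dorarn Canton standard time.
The standard-time date in Dorarn Canton, 27 February 2018, falls between 24 February and 25 November, so daylight saving is in effect and Dorarn Canton is at UTC−03:45.
19:30 UTC − 3h45m = 15:45 Dorarn Canton.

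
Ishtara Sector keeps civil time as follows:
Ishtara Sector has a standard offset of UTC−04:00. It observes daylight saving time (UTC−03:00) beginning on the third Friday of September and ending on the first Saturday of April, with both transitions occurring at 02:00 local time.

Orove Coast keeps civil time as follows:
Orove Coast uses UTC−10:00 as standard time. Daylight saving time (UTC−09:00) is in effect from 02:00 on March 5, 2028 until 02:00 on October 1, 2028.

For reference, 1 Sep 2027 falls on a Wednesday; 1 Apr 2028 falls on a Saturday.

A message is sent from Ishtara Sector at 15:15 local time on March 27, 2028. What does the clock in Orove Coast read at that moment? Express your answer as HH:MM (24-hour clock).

1 September 2027 is a Wednesday, so the first Friday is September 3 and the third is September 17.
1 April 2028 is a Saturday, so the first Saturday is April 1.
Daylight saving runs 17 September 2027 – 1 April 2028; March 27, 2028 is inside that window, so Ishtara Sector is at UTC−03:00.
15:15 Ishtara Sector + 3h = 18:15 UTC.
At the standard offset (UTC−10:00), 18:15 UTC − 10h = 08:15 Orove Coast standard time.
The standard-time date in Orove Coast, March 27, 2028, lies within the daylight-saving period (5 March – 1 October), so Orove Coast is on daylight time, UTC−09:00.
18:15 UTC − 9h = 09:15 Orove Coast.

09:15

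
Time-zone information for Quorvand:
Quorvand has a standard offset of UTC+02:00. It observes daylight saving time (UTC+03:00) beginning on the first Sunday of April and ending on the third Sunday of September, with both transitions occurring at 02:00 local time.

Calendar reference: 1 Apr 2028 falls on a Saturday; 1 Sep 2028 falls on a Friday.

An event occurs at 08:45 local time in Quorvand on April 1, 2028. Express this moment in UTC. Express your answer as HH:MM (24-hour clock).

06:45

1 April 2028 is a Saturday, so the first Sunday is April 2.
1 September 2028 is a Friday, so the first Sunday is September 3 and the third is September 17.
April 1, 2028 does not fall between 2 April and 17 September, so daylight saving is not in effect and Quorvand is at UTC+02:00.
08:45 local − 2h = 06:45 UTC.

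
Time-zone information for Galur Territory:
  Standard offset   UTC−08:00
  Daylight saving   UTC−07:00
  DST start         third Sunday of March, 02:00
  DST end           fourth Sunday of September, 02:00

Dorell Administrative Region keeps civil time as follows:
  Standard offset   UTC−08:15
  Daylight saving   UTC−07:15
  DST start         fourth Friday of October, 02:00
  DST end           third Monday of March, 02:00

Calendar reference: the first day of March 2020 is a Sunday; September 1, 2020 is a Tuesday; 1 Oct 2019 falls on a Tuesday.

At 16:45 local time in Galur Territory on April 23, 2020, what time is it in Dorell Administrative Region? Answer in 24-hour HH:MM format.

15:30

1 March 2020 is a Sunday, so the first Sunday is March 1 and the third is March 15.
1 September 2020 is a Tuesday, so the first Sunday is September 6 and the fourth is September 27.
Daylight saving runs 15 March – 27 September; April 23, 2020 is inside that window, so Galur Territory is at UTC−07:00.
16:45 Galur Territory + 7h = 23:45 UTC.
1 October 2019 is a Tuesday, so the first Friday is October 4 and the fourth is October 25.
1 March 2020 is a Sunday, so the first Monday is March 2 and the third is March 16.
At the standard offset (UTC−08:15), 23:45 UTC − 8h15m = 15:30 Dorell Administrative Region standard time.
The standard-time date in Dorell Administrative Region, April 23, 2020, is outside the daylight-saving period (25 October 2019 – 16 March 2020), so Dorell Administrative Region is on standard time, UTC−08:15.
23:45 UTC − 8h15m = 15:30 Dorell Administrative Region.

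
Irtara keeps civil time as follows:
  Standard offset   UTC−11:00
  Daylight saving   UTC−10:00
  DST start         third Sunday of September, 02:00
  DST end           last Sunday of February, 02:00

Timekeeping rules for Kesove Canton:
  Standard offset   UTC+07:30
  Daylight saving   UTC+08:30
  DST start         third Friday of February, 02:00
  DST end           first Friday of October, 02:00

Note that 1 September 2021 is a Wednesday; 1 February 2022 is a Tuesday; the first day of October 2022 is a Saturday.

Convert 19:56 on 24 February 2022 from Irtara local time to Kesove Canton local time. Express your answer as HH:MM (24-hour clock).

14:26

1 September 2021 is a Wednesday, so the first Sunday is September 5 and the third is September 19.
1 February 2022 is a Tuesday, so Sundays fall on 6, 13, 20, 27; the last is February 27.
Daylight saving runs 19 September 2021 – 27 February 2022; 24 February 2022 is inside that window, so Irtara is at UTC−10:00.
19:56 Irtara + 10h = 05:56 UTC (rolling into the next day, 25 February 2022).
1 February 2022 is a Tuesday, so the first Friday is February 4 and the third is February 18.
1 October 2022 is a Saturday, so the first Friday is October 7.
At the standard offset (UTC+07:30), 05:56 UTC + 7h30m = 13:26 Kesove Canton standard time.
Daylight saving runs 18 February – 7 October; the standard-time date in Kesove Canton, 25 February 2022, is inside that window, so Kesove Canton is at UTC+08:30.
05:56 UTC + 8h30m = 14:26 Kesove Canton.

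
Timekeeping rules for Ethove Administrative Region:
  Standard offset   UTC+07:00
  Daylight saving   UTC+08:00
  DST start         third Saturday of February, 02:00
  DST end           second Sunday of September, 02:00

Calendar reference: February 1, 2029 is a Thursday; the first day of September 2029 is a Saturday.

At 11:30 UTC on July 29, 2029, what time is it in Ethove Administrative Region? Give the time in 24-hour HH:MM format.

19:30

1 February 2029 is a Thursday, so the first Saturday is February 3 and the third is February 17.
1 September 2029 is a Saturday, so the first Sunday is September 2 and the second is September 9.
At the standard offset (UTC+07:00), 11:30 UTC + 7h = 18:30 Ethove Administrative Region standard time.
The standard-time date in Ethove Administrative Region, July 29, 2029, falls between 17 February and 9 September, so daylight saving is in effect and Ethove Administrative Region is at UTC+08:00.
11:30 UTC + 8h = 19:30 local.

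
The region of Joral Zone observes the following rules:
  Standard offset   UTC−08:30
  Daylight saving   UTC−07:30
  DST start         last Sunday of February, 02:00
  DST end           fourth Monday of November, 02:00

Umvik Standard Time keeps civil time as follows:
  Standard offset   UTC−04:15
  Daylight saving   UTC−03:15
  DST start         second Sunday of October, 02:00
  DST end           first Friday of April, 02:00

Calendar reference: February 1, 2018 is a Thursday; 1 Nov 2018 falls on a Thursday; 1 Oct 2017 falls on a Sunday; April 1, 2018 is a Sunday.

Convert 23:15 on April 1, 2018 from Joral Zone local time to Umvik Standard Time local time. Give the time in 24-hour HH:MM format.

03:30

1 February 2018 is a Thursday, so Sundays fall on 4, 11, 18, 25; the last is February 25.
1 November 2018 is a Thursday, so the first Monday is November 5 and the fourth is November 26.
Daylight saving runs 25 February – 26 November; April 1, 2018 is inside that window, so Joral Zone is at UTC−07:30.
23:15 Joral Zone + 7h30m = 06:45 UTC (rolling into the next day, 2 April 2018).
1 October 2017 is a Sunday, so the first Sunday is October 1 and the second is October 8.
1 April 2018 is a Sunday, so the first Friday is April 6.
At the standard offset (UTC−04:15), 06:45 UTC − 4h15m = 02:30 Umvik Standard Time standard time.
The standard-time date in Umvik Standard Time, April 2, 2018, falls between 8 October 2017 and 6 April 2018, so daylight saving is in effect and Umvik Standard Time is at UTC−03:15.
06:45 UTC − 3h15m = 03:30 Umvik Standard Time.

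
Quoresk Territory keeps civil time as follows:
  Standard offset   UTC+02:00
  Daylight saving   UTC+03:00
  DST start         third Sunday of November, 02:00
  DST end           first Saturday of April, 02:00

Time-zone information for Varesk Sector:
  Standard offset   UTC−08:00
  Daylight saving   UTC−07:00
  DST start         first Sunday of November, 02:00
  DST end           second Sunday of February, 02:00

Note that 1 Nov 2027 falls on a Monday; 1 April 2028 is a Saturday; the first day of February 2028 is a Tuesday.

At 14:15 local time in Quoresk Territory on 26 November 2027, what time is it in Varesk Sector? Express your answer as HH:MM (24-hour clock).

04:15

1 November 2027 is a Monday, so the first Sunday is November 7 and the third is November 21.
1 April 2028 is a Saturday, so the first Saturday is April 1.
Daylight saving runs 21 November 2027 – 1 April 2028; 26 November 2027 is inside that window, so Quoresk Territory is at UTC+03:00.
14:15 Quoresk Territory − 3h = 11:15 UTC.
1 November 2027 is a Monday, so the first Sunday is November 7.
1 February 2028 is a Tuesday, so the first Sunday is February 6 and the second is February 13.
At the standard offset (UTC−08:00), 11:15 UTC − 8h = 03:15 Varesk Sector standard time.
The standard-time date in Varesk Sector, 26 November 2027, lies within the daylight-saving period (7 November 2027 – 13 February 2028), so Varesk Sector is on daylight time, UTC−07:00.
11:15 UTC − 7h = 04:15 Varesk Sector.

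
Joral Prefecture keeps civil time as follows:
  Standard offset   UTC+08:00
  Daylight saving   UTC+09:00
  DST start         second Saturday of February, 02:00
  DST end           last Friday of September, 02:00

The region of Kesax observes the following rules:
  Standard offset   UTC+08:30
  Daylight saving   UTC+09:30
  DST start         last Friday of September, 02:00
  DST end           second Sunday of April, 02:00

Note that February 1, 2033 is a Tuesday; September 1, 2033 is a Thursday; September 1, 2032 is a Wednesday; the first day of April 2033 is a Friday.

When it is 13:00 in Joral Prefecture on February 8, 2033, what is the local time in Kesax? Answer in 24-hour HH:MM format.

14:30

1 February 2033 is a Tuesday, so the first Saturday is February 5 and the second is February 12.
1 September 2033 is a Thursday, so Fridays fall on 2, 9, 16, 23, 30; the last is September 30.
February 8, 2033 is outside the daylight-saving period (12 February – 30 September), so Joral Prefecture is on standard time, UTC+08:00.
13:00 Joral Prefecture − 8h = 05:00 UTC.
1 September 2032 is a Wednesday, so Fridays fall on 3, 10, 17, 24; the last is September 24.
1 April 2033 is a Friday, so the first Sunday is April 3 and the second is April 10.
At the standard offset (UTC+08:30), 05:00 UTC + 8h30m = 13:30 Kesax standard time.
The standard-time date in Kesax, February 8, 2033, falls between 24 September 2032 and 10 April 2033, so daylight saving is in effect and Kesax is at UTC+09:30.
05:00 UTC + 9h30m = 14:30 Kesax.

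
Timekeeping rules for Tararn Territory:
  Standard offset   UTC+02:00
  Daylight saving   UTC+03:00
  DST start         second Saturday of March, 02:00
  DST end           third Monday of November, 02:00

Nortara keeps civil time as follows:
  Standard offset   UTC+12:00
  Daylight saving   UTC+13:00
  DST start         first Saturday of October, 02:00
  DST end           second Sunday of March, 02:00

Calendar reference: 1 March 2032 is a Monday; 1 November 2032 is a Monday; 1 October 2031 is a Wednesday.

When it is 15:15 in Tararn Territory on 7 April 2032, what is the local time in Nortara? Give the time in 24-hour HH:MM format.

00:15

1 March 2032 is a Monday, so the first Saturday is March 6 and the second is March 13.
1 November 2032 is a Monday, so the first Monday is November 1 and the third is November 15.
7 April 2032 lies within the daylight-saving period (13 March – 15 November), so Tararn Territory is on daylight time, UTC+03:00.
15:15 Tararn Territory − 3h = 12:15 UTC.
1 October 2031 is a Wednesday, so the first Saturday is October 4.
1 March 2032 is a Monday, so the first Sunday is March 7 and the second is March 14.
At the standard offset (UTC+12:00), 12:15 UTC + 12h = 00:15 Nortara standard time (rolling into the next day, 8 April 2032).
The standard-time date in Nortara, 8 April 2032, is outside the daylight-saving period (4 October 2031 – 14 March 2032), so Nortara is on standard time, UTC+12:00.
12:15 UTC + 12h = 00:15 Nortara (rolling into the next day, 8 April 2032).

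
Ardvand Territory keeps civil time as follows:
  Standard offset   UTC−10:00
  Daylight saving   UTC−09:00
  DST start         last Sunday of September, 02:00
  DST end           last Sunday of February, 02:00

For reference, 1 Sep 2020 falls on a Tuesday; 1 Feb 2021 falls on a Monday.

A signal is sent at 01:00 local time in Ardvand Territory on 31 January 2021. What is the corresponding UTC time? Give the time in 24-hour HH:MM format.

1 September 2020 is a Tuesday, so Sundays fall on 6, 13, 20, 27; the last is September 27.
1 February 2021 is a Monday, so Sundays fall on 7, 14, 21, 28; the last is February 28.
31 January 2021 falls between 27 September 2020 and 28 February 2021, so daylight saving is in effect and Ardvand Territory is at UTC−09:00.
01:00 local + 9h = 10:00 UTC.

10:00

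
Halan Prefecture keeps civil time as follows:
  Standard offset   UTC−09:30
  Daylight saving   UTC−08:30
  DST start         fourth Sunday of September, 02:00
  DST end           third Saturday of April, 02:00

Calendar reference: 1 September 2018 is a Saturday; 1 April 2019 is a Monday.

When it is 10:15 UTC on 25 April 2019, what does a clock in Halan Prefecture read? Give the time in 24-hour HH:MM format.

1 September 2018 is a Saturday, so the first Sunday is September 2 and the fourth is September 23.
1 April 2019 is a Monday, so the first Saturday is April 6 and the third is April 20.
At the standard offset (UTC−09:30), 10:15 UTC − 9h30m = 00:45 Halan Prefecture standard time.
The standard-time date in Halan Prefecture, 25 April 2019, does not fall between 23 September 2018 and 20 April 2019, so daylight saving is not in effect and Halan Prefecture is at UTC−09:30.
10:15 UTC − 9h30m = 00:45 local.

00:45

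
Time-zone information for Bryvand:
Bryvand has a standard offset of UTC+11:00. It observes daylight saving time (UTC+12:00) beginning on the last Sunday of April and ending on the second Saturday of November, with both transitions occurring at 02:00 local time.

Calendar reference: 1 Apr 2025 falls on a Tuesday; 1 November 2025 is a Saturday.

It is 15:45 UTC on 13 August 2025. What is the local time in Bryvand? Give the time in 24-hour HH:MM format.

03:45

1 April 2025 is a Tuesday, so Sundays fall on 6, 13, 20, 27; the last is April 27.
1 November 2025 is a Saturday, so the first Saturday is November 1 and the second is November 8.
At the standard offset (UTC+11:00), 15:45 UTC + 11h = 02:45 Bryvand standard time (rolling into the next day, 14 August 2025).
The standard-time date in Bryvand, 14 August 2025, falls between 27 April and 8 November, so daylight saving is in effect and Bryvand is at UTC+12:00.
15:45 UTC + 12h = 03:45 local (rolling into the next day, 14 August 2025).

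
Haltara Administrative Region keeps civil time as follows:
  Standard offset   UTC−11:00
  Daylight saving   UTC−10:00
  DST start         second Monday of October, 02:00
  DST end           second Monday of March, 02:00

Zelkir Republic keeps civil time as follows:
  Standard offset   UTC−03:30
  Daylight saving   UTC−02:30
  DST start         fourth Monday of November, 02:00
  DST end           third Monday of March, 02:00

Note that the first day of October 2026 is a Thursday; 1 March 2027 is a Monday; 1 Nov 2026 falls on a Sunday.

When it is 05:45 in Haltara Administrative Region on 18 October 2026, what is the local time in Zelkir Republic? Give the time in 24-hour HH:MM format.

1 October 2026 is a Thursday, so the first Monday is October 5 and the second is October 12.
1 March 2027 is a Monday, so the first Monday is March 1 and the second is March 8.
18 October 2026 lies within the daylight-saving period (12 October 2026 – 8 March 2027), so Haltara Administrative Region is on daylight time, UTC−10:00.
05:45 Haltara Administrative Region + 10h = 15:45 UTC.
1 November 2026 is a Sunday, so the first Monday is November 2 and the fourth is November 23.
1 March 2027 is a Monday, so the first Monday is March 1 and the third is March 15.
At the standard offset (UTC−03:30), 15:45 UTC − 3h30m = 12:15 Zelkir Republic standard time.
Daylight saving runs 23 November 2026 – 15 March 2027; the standard-time date in Zelkir Republic, 18 October 2026, is outside that window, so Zelkir Republic is on standard time at UTC−03:30.
15:45 UTC − 3h30m = 12:15 Zelkir Republic.

12:15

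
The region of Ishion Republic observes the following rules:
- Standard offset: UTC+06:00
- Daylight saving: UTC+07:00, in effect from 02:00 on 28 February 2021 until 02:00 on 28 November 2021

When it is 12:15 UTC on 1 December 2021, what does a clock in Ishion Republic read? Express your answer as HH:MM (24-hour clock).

At the standard offset (UTC+06:00), 12:15 UTC + 6h = 18:15 Ishion Republic standard time.
Daylight saving runs 28 February – 28 November; the standard-time date in Ishion Republic, 1 December 2021, is outside that window, so Ishion Republic is on standard time at UTC+06:00.
12:15 UTC + 6h = 18:15 local.

18:15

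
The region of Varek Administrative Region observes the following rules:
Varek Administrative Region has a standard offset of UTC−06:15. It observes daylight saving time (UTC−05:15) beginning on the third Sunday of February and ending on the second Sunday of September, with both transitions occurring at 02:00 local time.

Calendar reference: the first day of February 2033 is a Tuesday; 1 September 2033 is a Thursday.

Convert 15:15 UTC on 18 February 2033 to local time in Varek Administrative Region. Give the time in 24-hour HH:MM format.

1 February 2033 is a Tuesday, so the first Sunday is February 6 and the third is February 20.
1 September 2033 is a Thursday, so the first Sunday is September 4 and the second is September 11.
At the standard offset (UTC−06:15), 15:15 UTC − 6h15m = 09:00 Varek Administrative Region standard time.
The standard-time date in Varek Administrative Region, 18 February 2033, does not fall between 20 February and 11 September, so daylight saving is not in effect and Varek Administrative Region is at UTC−06:15.
15:15 UTC − 6h15m = 09:00 local.

09:00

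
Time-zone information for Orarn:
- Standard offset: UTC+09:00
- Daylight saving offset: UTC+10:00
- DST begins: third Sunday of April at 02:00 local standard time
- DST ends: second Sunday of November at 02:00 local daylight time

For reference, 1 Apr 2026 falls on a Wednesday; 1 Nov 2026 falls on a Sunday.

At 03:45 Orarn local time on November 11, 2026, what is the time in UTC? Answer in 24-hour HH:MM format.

18:45

1 April 2026 is a Wednesday, so the first Sunday is April 5 and the third is April 19.
1 November 2026 is a Sunday, so the first Sunday is November 1 and the second is November 8.
Daylight saving runs 19 April – 8 November; November 11, 2026 is outside that window, so Orarn is on standard time at UTC+09:00.
03:45 local − 9h = 18:45 UTC (rolling into the previous day, 10 November 2026).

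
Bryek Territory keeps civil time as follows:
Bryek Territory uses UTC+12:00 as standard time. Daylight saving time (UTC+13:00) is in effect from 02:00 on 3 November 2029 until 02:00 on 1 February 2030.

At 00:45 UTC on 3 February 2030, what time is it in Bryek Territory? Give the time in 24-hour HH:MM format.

At the standard offset (UTC+12:00), 00:45 UTC + 12h = 12:45 Bryek Territory standard time.
The standard-time date in Bryek Territory, 3 February 2030, is outside the daylight-saving period (3 November 2029 – 1 February 2030), so Bryek Territory is on standard time, UTC+12:00.
00:45 UTC + 12h = 12:45 local.

12:45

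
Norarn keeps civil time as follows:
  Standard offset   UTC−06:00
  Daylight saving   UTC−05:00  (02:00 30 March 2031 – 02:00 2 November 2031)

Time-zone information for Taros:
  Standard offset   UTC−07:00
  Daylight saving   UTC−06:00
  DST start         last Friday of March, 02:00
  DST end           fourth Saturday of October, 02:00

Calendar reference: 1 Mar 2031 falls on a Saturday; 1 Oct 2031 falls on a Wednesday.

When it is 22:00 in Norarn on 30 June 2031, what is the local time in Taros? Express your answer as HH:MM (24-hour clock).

30 June 2031 falls between 30 March and 2 November, so daylight saving is in effect and Norarn is at UTC−05:00.
22:00 Norarn + 5h = 03:00 UTC (rolling into the next day, 1 July 2031).
1 March 2031 is a Saturday, so Fridays fall on 7, 14, 21, 28; the last is March 28.
1 October 2031 is a Wednesday, so the first Saturday is October 4 and the fourth is October 25.
At the standard offset (UTC−07:00), 03:00 UTC − 7h = 20:00 Taros standard time (rolling into the previous day, 30 June 2031).
The standard-time date in Taros, 30 June 2031, lies within the daylight-saving period (28 March – 25 October), so Taros is on daylight time, UTC−06:00.
03:00 UTC − 6h = 21:00 Taros (rolling into the previous day, 30 June 2031).

21:00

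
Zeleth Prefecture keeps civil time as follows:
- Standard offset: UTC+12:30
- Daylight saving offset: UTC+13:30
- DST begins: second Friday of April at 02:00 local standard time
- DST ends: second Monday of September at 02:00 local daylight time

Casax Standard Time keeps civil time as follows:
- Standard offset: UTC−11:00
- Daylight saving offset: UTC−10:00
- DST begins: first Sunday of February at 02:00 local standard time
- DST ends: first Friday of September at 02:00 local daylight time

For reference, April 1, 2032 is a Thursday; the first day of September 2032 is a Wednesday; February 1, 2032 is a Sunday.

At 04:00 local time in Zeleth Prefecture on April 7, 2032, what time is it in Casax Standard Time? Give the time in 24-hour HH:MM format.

05:30

1 April 2032 is a Thursday, so the first Friday is April 2 and the second is April 9.
1 September 2032 is a Wednesday, so the first Monday is September 6 and the second is September 13.
Daylight saving runs 9 April – 13 September; April 7, 2032 is outside that window, so Zeleth Prefecture is on standard time at UTC+12:30.
04:00 Zeleth Prefecture − 12h30m = 15:30 UTC (rolling into the previous day, 6 April 2032).
1 February 2032 is a Sunday, so the first Sunday is February 1.
1 September 2032 is a Wednesday, so the first Friday is September 3.
At the standard offset (UTC−11:00), 15:30 UTC − 11h = 04:30 Casax Standard Time standard time.
Daylight saving runs 1 February – 3 September; the standard-time date in Casax Standard Time, April 6, 2032, is inside that window, so Casax Standard Time is at UTC−10:00.
15:30 UTC − 10h = 05:30 Casax Standard Time.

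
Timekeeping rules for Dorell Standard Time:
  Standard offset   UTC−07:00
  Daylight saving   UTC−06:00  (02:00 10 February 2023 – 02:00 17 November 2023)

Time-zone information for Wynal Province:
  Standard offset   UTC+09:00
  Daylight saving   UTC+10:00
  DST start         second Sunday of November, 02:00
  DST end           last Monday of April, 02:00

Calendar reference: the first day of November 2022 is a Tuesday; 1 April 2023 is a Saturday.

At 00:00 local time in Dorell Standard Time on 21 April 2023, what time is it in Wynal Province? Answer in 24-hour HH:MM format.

Daylight saving runs 10 February – 17 November; 21 April 2023 is inside that window, so Dorell Standard Time is at UTC−06:00.
00:00 Dorell Standard Time + 6h = 06:00 UTC.
1 November 2022 is a Tuesday, so the first Sunday is November 6 and the second is November 13.
1 April 2023 is a Saturday, so Mondays fall on 3, 10, 17, 24; the last is April 24.
At the standard offset (UTC+09:00), 06:00 UTC + 9h = 15:00 Wynal Province standard time.
Daylight saving runs 13 November 2022 – 24 April 2023; the standard-time date in Wynal Province, 21 April 2023, is inside that window, so Wynal Province is at UTC+10:00.
06:00 UTC + 10h = 16:00 Wynal Province.

16:00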